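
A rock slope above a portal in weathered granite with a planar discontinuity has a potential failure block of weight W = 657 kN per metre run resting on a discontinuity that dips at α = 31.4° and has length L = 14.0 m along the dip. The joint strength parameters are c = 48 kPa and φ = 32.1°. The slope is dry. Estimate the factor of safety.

FS = 2.99

Resolving the block weight along and normal to the plane and applying the Mohr–Coulomb strength on the joint:
N' = W cosα = 657·cos31.4° = 560.8 kN/m
Driving force T = W sinα = 657·sin31.4° = 342.3 kN/m
Resisting force R = c·L + N'·tanφ = 48·14.0 + 560.8·tan32.1° = 672.0 + 351.8 = 1023.8 kN/m
FS = R / T = 1023.8 / 342.3 = 2.991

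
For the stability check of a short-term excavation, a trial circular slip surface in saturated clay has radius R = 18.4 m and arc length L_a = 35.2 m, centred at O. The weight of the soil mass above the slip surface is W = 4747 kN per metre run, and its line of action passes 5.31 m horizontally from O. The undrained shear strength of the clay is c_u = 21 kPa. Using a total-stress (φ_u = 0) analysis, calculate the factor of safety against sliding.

FS = 0.54

Taking moments about the centre O, the resisting moment is provided by the undrained shear strength acting along the arc:
M_R = c_u·L_a·R = 21·35.20·18.4 = 13601.3 kN·m/m
M_D = W·d = 4747·5.31 = 25206.6 kN·m/m
FS = M_R / M_D = 13601.3 / 25206.6 = 0.540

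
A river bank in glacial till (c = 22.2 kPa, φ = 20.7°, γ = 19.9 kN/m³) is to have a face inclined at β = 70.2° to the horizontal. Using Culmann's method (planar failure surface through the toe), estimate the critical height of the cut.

Culmann's analysis gives the critical failure plane at α_cr = (β + φ)/2 = (70.2 + 20.7)/2 = 45.5°, and the critical height
H_c = (4c/γ) · sinβ cosφ / [1 − cos(β − φ)]
    = (4·22.2/19.9) · sin70.2°·cos20.7° / [1 − cos(49.5°)]
    = 4.462 · 0.9409·0.9354 / [1 − 0.6494]
    = 4.462 · 0.8801 / 0.3506
    = 11.20 m

H_c = 11.20 m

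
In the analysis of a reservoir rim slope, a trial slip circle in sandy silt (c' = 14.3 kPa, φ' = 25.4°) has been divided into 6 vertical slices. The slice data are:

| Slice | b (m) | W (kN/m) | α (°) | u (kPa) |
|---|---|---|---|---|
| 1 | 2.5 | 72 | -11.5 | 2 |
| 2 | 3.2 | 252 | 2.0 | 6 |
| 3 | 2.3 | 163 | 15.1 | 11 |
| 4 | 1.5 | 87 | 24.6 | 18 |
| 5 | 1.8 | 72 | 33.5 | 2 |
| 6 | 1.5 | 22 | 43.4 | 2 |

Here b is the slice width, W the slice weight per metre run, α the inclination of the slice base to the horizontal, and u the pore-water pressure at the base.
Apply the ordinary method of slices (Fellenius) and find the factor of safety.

FS = 3.59

Ordinary method of slices: FS = Σ[c'·Δl_i + (W_i cosα_i − u_i·Δl_i)·tanφ'] / Σ W_i sinα_i, with Δl_i = b_i / cosα_i.
Slice 1: Δl = 2.5/cos(-11.5°) = 2.551 m; N'_1 = 72·cos(-11.5°) − 2·2.551 = 65.5; c'Δl = 36.48; W sinα = -14.4
Slice 2: Δl = 3.2/cos2.0° = 3.202 m; N'_2 = 252·cos2.0° − 6·3.202 = 232.6; c'Δl = 45.79; W sinα = 8.8
Slice 3: Δl = 2.3/cos15.1° = 2.382 m; N'_3 = 163·cos15.1° − 11·2.382 = 131.2; c'Δl = 34.07; W sinα = 42.5
Slice 4: Δl = 1.5/cos24.6° = 1.650 m; N'_4 = 87·cos24.6° − 18·1.650 = 49.4; c'Δl = 23.59; W sinα = 36.2
Slice 5: Δl = 1.8/cos33.5° = 2.159 m; N'_5 = 72·cos33.5° − 2·2.159 = 55.7; c'Δl = 30.87; W sinα = 39.7
Slice 6: Δl = 1.5/cos43.4° = 2.064 m; N'_6 = 22·cos43.4° − 2·2.064 = 11.9; c'Δl = 29.52; W sinα = 15.1
Σc'Δl = 200.3 kN/m; ΣN' = 546.2 kN/m; ΣW sinα = 128.0 kN/m
Resisting = 200.3 + 546.2·tan25.4° = 200.3 + 259.4 = 459.7 kN/m
FS = 459.7 / 128.0 = 3.592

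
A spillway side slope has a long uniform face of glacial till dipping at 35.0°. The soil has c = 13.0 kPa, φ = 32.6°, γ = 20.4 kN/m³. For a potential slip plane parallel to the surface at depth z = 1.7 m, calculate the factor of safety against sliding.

For an infinite slope with a slip plane parallel to the surface (no pore pressure): FS = [c + γz cos²β tanφ] / [γz sinβ cosβ].
γz = 20.4·1.7 = 34.68 kN/m²
Numerator = 13.0 + 34.68·cos²35.0°·tan32.6° = 13.0 + 34.68·0.6710·0.6395 = 27.882 kPa
Denominator = 34.68·sin35.0°·cos35.0° = 34.68·0.5736·0.8192 = 16.294 kPa
FS = 27.882 / 16.294 = 1.711

FS = 1.71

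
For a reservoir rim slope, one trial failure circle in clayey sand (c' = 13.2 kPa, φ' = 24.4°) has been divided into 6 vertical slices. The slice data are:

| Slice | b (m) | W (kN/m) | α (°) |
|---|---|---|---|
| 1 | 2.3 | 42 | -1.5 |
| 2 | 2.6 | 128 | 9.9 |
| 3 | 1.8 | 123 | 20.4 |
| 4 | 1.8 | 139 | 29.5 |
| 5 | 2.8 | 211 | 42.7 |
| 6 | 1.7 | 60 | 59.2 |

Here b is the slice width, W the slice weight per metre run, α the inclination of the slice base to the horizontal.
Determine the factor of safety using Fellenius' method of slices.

Ordinary method of slices: FS = Σ[c'·Δl_i + (W_i cosα_i)·tanφ'] / Σ W_i sinα_i, with Δl_i = b_i / cosα_i.
Slice 1: Δl = 2.3/cos(-1.5°) = 2.301 m; N'_1 = 42·cos(-1.5°) = 42.0; c'Δl = 30.37; W sinα = -1.1
Slice 2: Δl = 2.6/cos9.9° = 2.639 m; N'_2 = 128·cos9.9° = 126.1; c'Δl = 34.84; W sinα = 22.0
Slice 3: Δl = 1.8/cos20.4° = 1.920 m; N'_3 = 123·cos20.4° = 115.3; c'Δl = 25.35; W sinα = 42.9
Slice 4: Δl = 1.8/cos29.5° = 2.068 m; N'_4 = 139·cos29.5° = 121.0; c'Δl = 27.30; W sinα = 68.4
Slice 5: Δl = 2.8/cos42.7° = 3.810 m; N'_5 = 211·cos42.7° = 155.1; c'Δl = 50.29; W sinα = 143.1
Slice 6: Δl = 1.7/cos59.2° = 3.320 m; N'_6 = 60·cos59.2° = 30.7; c'Δl = 43.82; W sinα = 51.5
Σc'Δl = 212.0 kN/m; ΣN' = 590.1 kN/m; ΣW sinα = 326.9 kN/m
Resisting = 212.0 + 590.1·tan24.4° = 212.0 + 267.7 = 479.7 kN/m
FS = 479.7 / 326.9 = 1.468

FS = 1.47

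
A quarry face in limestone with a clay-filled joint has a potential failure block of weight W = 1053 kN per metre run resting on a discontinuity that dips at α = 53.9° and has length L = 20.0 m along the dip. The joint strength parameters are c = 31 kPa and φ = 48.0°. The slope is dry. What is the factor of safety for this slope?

Resolving the block weight along and normal to the plane and applying the Mohr–Coulomb strength on the joint:
N' = W cosα = 1053·cos53.9° = 620.4 kN/m
Driving force T = W sinα = 1053·sin53.9° = 850.8 kN/m
Resisting force R = c·L + N'·tanφ = 31·20.0 + 620.4·tan48.0° = 620.0 + 689.1 = 1309.1 kN/m
FS = R / T = 1309.1 / 850.8 = 1.539

FS = 1.54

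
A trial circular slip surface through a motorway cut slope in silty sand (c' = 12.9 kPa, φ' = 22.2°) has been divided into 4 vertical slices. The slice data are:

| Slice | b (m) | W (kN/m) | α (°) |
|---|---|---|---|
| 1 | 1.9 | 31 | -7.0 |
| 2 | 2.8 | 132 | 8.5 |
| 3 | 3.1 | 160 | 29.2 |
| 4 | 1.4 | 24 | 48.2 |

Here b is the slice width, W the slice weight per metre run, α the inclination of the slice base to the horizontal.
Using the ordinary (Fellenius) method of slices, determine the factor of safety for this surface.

FS = 2.36

Ordinary method of slices: FS = Σ[c'·Δl_i + (W_i cosα_i)·tanφ'] / Σ W_i sinα_i, with Δl_i = b_i / cosα_i.
Slice 1: Δl = 1.9/cos(-7.0°) = 1.914 m; N'_1 = 31·cos(-7.0°) = 30.8; c'Δl = 24.69; W sinα = -3.8
Slice 2: Δl = 2.8/cos8.5° = 2.831 m; N'_2 = 132·cos8.5° = 130.6; c'Δl = 36.52; W sinα = 19.5
Slice 3: Δl = 3.1/cos29.2° = 3.551 m; N'_3 = 160·cos29.2° = 139.7; c'Δl = 45.81; W sinα = 78.1
Slice 4: Δl = 1.4/cos48.2° = 2.100 m; N'_4 = 24·cos48.2° = 16.0; c'Δl = 27.10; W sinα = 17.9
Σc'Δl = 134.1 kN/m; ΣN' = 317.0 kN/m; ΣW sinα = 111.7 kN/m
Resisting = 134.1 + 317.0·tan22.2° = 134.1 + 129.4 = 263.5 kN/m
FS = 263.5 / 111.7 = 2.359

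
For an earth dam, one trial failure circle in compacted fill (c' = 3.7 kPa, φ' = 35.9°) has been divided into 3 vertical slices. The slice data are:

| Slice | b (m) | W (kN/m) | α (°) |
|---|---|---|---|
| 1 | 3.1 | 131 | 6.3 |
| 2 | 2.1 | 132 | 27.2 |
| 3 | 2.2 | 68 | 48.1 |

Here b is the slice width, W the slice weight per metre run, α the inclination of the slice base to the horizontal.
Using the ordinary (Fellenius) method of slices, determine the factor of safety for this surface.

Ordinary method of slices: FS = Σ[c'·Δl_i + (W_i cosα_i)·tanφ'] / Σ W_i sinα_i, with Δl_i = b_i / cosα_i.
Slice 1: Δl = 3.1/cos6.3° = 3.119 m; N'_1 = 131·cos6.3° = 130.2; c'Δl = 11.54; W sinα = 14.4
Slice 2: Δl = 2.1/cos27.2° = 2.361 m; N'_2 = 132·cos27.2° = 117.4; c'Δl = 8.74; W sinα = 60.3
Slice 3: Δl = 2.2/cos48.1° = 3.294 m; N'_3 = 68·cos48.1° = 45.4; c'Δl = 12.19; W sinα = 50.6
Σc'Δl = 32.5 kN/m; ΣN' = 293.0 kN/m; ΣW sinα = 125.3 kN/m
Resisting = 32.5 + 293.0·tan35.9° = 32.5 + 212.1 = 244.6 kN/m
FS = 244.6 / 125.3 = 1.952

FS = 1.95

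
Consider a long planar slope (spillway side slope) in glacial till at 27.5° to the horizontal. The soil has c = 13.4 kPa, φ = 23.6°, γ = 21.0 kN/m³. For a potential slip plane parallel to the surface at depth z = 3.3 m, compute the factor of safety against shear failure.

For an infinite slope with a slip plane parallel to the surface (no pore pressure): FS = [c + γz cos²β tanφ] / [γz sinβ cosβ].
γz = 21.0·3.3 = 69.30 kN/m²
Numerator = 13.4 + 69.30·cos²27.5°·tan23.6° = 13.4 + 69.30·0.7868·0.4369 = 37.221 kPa
Denominator = 69.30·sin27.5°·cos27.5° = 69.30·0.4617·0.8870 = 28.384 kPa
FS = 37.221 / 28.384 = 1.311

FS = 1.31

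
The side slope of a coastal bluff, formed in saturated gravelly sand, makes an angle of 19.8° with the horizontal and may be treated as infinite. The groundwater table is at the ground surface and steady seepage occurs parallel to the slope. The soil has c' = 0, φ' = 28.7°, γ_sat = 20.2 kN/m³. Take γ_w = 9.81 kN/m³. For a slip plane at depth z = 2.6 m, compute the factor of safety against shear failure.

With seepage parallel to the slope and the water table at the surface, the effective normal stress on the slip plane uses the buoyant unit weight γ' = γ_sat − γ_w while the driving shear stress uses γ_sat:
FS = [c' + γ' z cos²β tanφ'] / [γ_sat z sinβ cosβ]
(For c' = 0 this reduces to FS = (γ'/γ_sat)·tanφ'/tanβ.)
γ' = 20.2 − 9.81 = 10.39 kN/m³
Numerator = 0.0 + 10.39·2.6·cos²19.8°·tan28.7° = 0.0 + 10.39·2.6·0.8853·0.5475 = 13.093 kPa
Denominator = 20.2·2.6·sin19.8°·cos19.8° = 20.2·2.6·0.3387·0.9409 = 16.739 kPa
FS = 13.093 / 16.739 = 0.782

FS = 0.78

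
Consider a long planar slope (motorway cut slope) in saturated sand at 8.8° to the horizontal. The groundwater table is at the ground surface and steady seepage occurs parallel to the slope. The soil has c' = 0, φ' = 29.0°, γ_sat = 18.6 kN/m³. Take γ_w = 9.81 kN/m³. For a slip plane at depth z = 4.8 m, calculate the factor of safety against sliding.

With seepage parallel to the slope and the water table at the surface, the effective normal stress on the slip plane uses the buoyant unit weight γ' = γ_sat − γ_w while the driving shear stress uses γ_sat:
FS = [c' + γ' z cos²β tanφ'] / [γ_sat z sinβ cosβ]
(For c' = 0 this reduces to FS = (γ'/γ_sat)·tanφ'/tanβ.)
γ' = 18.6 − 9.81 = 8.79 kN/m³
Numerator = 0.0 + 8.79·4.8·cos²8.8°·tan29.0° = 0.0 + 8.79·4.8·0.9766·0.5543 = 22.840 kPa
Denominator = 18.6·4.8·sin8.8°·cos8.8° = 18.6·4.8·0.1530·0.9882 = 13.498 kPa
FS = 22.840 / 13.498 = 1.692

FS = 1.69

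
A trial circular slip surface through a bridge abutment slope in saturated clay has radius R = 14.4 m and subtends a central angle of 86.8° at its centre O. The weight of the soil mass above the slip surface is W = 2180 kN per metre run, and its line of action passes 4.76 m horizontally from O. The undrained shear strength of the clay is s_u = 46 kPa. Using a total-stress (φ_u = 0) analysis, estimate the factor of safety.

Taking moments about the centre O, the resisting moment is provided by the undrained shear strength acting along the arc:
Arc length L_a = R·θ = 14.4·(86.8°·π/180) = 14.4·1.5149 = 21.82 m
M_R = s_u·L_a·R = 46·21.82·14.4 = 14450.4 kN·m/m
M_D = W·d = 2180·4.76 = 10376.8 kN·m/m
FS = M_R / M_D = 14450.4 / 10376.8 = 1.393

FS = 1.39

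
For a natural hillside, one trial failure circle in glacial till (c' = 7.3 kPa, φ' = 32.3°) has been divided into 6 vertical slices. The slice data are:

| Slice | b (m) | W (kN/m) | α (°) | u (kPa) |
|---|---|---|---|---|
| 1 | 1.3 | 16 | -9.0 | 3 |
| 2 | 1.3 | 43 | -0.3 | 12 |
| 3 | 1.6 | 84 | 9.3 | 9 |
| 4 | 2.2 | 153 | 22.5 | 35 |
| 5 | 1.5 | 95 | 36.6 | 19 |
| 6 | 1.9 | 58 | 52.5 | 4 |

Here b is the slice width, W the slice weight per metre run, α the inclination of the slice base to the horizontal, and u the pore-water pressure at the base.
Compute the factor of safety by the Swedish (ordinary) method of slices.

FS = 1.33

Ordinary method of slices: FS = Σ[c'·Δl_i + (W_i cosα_i − u_i·Δl_i)·tanφ'] / Σ W_i sinα_i, with Δl_i = b_i / cosα_i.
Slice 1: Δl = 1.3/cos(-9.0°) = 1.316 m; N'_1 = 16·cos(-9.0°) − 3·1.316 = 11.9; c'Δl = 9.61; W sinα = -2.5
Slice 2: Δl = 1.3/cos(-0.3°) = 1.300 m; N'_2 = 43·cos(-0.3°) − 12·1.300 = 27.4; c'Δl = 9.49; W sinα = -0.2
Slice 3: Δl = 1.6/cos9.3° = 1.621 m; N'_3 = 84·cos9.3° − 9·1.621 = 68.3; c'Δl = 11.84; W sinα = 13.6
Slice 4: Δl = 2.2/cos22.5° = 2.381 m; N'_4 = 153·cos22.5° − 35·2.381 = 58.0; c'Δl = 17.38; W sinα = 58.6
Slice 5: Δl = 1.5/cos36.6° = 1.868 m; N'_5 = 95·cos36.6° − 19·1.868 = 40.8; c'Δl = 13.64; W sinα = 56.6
Slice 6: Δl = 1.9/cos52.5° = 3.121 m; N'_6 = 58·cos52.5° − 4·3.121 = 22.8; c'Δl = 22.78; W sinα = 46.0
Σc'Δl = 84.7 kN/m; ΣN' = 229.2 kN/m; ΣW sinα = 172.1 kN/m
Resisting = 84.7 + 229.2·tan32.3° = 84.7 + 144.9 = 229.6 kN/m
FS = 229.6 / 172.1 = 1.335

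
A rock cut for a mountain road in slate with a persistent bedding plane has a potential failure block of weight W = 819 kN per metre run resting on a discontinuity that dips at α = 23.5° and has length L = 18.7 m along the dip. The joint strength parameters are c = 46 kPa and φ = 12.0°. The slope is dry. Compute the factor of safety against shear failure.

FS = 3.12

Resolving the block weight along and normal to the plane and applying the Mohr–Coulomb strength on the joint:
N' = W cosα = 819·cos23.5° = 751.1 kN/m
Driving force T = W sinα = 819·sin23.5° = 326.6 kN/m
Resisting force R = c·L + N'·tanφ = 46·18.7 + 751.1·tan12.0° = 860.2 + 159.6 = 1019.8 kN/m
FS = R / T = 1019.8 / 326.6 = 3.123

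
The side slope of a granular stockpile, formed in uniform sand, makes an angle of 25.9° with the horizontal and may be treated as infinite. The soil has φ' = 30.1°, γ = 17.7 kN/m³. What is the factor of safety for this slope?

For a dry cohesionless infinite slope the factor of safety is FS = tanφ' / tanβ.
FS = tan30.1° / tan25.9° = 0.5797 / 0.4856 = 1.194

FS = 1.19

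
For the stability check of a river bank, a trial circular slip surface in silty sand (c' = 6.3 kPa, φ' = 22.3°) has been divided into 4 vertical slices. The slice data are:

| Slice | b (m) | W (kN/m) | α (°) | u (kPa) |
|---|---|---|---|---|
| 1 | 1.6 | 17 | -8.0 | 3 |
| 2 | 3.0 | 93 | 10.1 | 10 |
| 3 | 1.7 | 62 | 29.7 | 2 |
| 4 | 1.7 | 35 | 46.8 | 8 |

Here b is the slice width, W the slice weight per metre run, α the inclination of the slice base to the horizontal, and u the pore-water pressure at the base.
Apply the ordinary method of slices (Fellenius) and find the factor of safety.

Ordinary method of slices: FS = Σ[c'·Δl_i + (W_i cosα_i − u_i·Δl_i)·tanφ'] / Σ W_i sinα_i, with Δl_i = b_i / cosα_i.
Slice 1: Δl = 1.6/cos(-8.0°) = 1.616 m; N'_1 = 17·cos(-8.0°) − 3·1.616 = 12.0; c'Δl = 10.18; W sinα = -2.4
Slice 2: Δl = 3.0/cos10.1° = 3.047 m; N'_2 = 93·cos10.1° − 10·3.047 = 61.1; c'Δl = 19.20; W sinα = 16.3
Slice 3: Δl = 1.7/cos29.7° = 1.957 m; N'_3 = 62·cos29.7° − 2·1.957 = 49.9; c'Δl = 12.33; W sinα = 30.7
Slice 4: Δl = 1.7/cos46.8° = 2.483 m; N'_4 = 35·cos46.8° − 8·2.483 = 4.1; c'Δl = 15.65; W sinα = 25.5
Σc'Δl = 57.4 kN/m; ΣN' = 127.1 kN/m; ΣW sinα = 70.2 kN/m
Resisting = 57.4 + 127.1·tan22.3° = 57.4 + 52.1 = 109.5 kN/m
FS = 109.5 / 70.2 = 1.560

FS = 1.56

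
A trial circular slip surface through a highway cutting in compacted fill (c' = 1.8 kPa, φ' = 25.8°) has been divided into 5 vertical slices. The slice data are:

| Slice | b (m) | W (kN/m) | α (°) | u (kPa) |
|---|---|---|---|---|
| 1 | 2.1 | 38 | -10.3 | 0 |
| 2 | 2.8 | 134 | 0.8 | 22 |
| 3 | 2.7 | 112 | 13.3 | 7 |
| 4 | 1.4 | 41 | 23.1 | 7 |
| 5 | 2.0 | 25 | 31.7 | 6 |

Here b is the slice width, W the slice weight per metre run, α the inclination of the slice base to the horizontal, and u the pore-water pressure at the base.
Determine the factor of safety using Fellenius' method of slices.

Ordinary method of slices: FS = Σ[c'·Δl_i + (W_i cosα_i − u_i·Δl_i)·tanφ'] / Σ W_i sinα_i, with Δl_i = b_i / cosα_i.
Slice 1: Δl = 2.1/cos(-10.3°) = 2.134 m; N'_1 = 38·cos(-10.3°) − 0·2.134 = 37.4; c'Δl = 3.84; W sinα = -6.8
Slice 2: Δl = 2.8/cos0.8° = 2.800 m; N'_2 = 134·cos0.8° − 22·2.800 = 72.4; c'Δl = 5.04; W sinα = 1.9
Slice 3: Δl = 2.7/cos13.3° = 2.774 m; N'_3 = 112·cos13.3° − 7·2.774 = 89.6; c'Δl = 4.99; W sinα = 25.8
Slice 4: Δl = 1.4/cos23.1° = 1.522 m; N'_4 = 41·cos23.1° − 7·1.522 = 27.1; c'Δl = 2.74; W sinα = 16.1
Slice 5: Δl = 2.0/cos31.7° = 2.351 m; N'_5 = 25·cos31.7° − 6·2.351 = 7.2; c'Δl = 4.23; W sinα = 13.1
Σc'Δl = 20.8 kN/m; ΣN' = 233.6 kN/m; ΣW sinα = 50.1 kN/m
Resisting = 20.8 + 233.6·tan25.8° = 20.8 + 112.9 = 133.8 kN/m
FS = 133.8 / 50.1 = 2.672

FS = 2.67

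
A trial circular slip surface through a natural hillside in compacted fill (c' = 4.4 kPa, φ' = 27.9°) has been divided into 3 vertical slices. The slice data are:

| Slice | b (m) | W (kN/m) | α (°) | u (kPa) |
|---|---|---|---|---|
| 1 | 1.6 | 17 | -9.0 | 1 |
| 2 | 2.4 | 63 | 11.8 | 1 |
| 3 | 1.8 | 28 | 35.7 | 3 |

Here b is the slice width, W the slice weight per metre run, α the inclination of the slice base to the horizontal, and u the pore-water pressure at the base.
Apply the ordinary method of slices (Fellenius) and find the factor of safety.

Ordinary method of slices: FS = Σ[c'·Δl_i + (W_i cosα_i − u_i·Δl_i)·tanφ'] / Σ W_i sinα_i, with Δl_i = b_i / cosα_i.
Slice 1: Δl = 1.6/cos(-9.0°) = 1.620 m; N'_1 = 17·cos(-9.0°) − 1·1.620 = 15.2; c'Δl = 7.13; W sinα = -2.7
Slice 2: Δl = 2.4/cos11.8° = 2.452 m; N'_2 = 63·cos11.8° − 1·2.452 = 59.2; c'Δl = 10.79; W sinα = 12.9
Slice 3: Δl = 1.8/cos35.7° = 2.217 m; N'_3 = 28·cos35.7° − 3·2.217 = 16.1; c'Δl = 9.75; W sinα = 16.3
Σc'Δl = 27.7 kN/m; ΣN' = 90.5 kN/m; ΣW sinα = 26.6 kN/m
Resisting = 27.7 + 90.5·tan27.9° = 27.7 + 47.9 = 75.6 kN/m
FS = 75.6 / 26.6 = 2.845

FS = 2.85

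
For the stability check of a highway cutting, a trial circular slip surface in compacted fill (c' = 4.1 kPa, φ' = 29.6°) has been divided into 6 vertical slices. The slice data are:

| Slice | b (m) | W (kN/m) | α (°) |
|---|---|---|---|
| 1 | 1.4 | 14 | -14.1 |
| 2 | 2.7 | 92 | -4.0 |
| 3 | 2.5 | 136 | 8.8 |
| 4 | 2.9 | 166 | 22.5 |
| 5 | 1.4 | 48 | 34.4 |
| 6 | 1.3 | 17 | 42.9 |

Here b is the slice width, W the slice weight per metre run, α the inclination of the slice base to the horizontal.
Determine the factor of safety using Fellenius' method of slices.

FS = 2.72

Ordinary method of slices: FS = Σ[c'·Δl_i + (W_i cosα_i)·tanφ'] / Σ W_i sinα_i, with Δl_i = b_i / cosα_i.
Slice 1: Δl = 1.4/cos(-14.1°) = 1.443 m; N'_1 = 14·cos(-14.1°) = 13.6; c'Δl = 5.92; W sinα = -3.4
Slice 2: Δl = 2.7/cos(-4.0°) = 2.707 m; N'_2 = 92·cos(-4.0°) = 91.8; c'Δl = 11.10; W sinα = -6.4
Slice 3: Δl = 2.5/cos8.8° = 2.530 m; N'_3 = 136·cos8.8° = 134.4; c'Δl = 10.37; W sinα = 20.8
Slice 4: Δl = 2.9/cos22.5° = 3.139 m; N'_4 = 166·cos22.5° = 153.4; c'Δl = 12.87; W sinα = 63.5
Slice 5: Δl = 1.4/cos34.4° = 1.697 m; N'_5 = 48·cos34.4° = 39.6; c'Δl = 6.96; W sinα = 27.1
Slice 6: Δl = 1.3/cos42.9° = 1.775 m; N'_6 = 17·cos42.9° = 12.5; c'Δl = 7.28; W sinα = 11.6
Σc'Δl = 54.5 kN/m; ΣN' = 445.2 kN/m; ΣW sinα = 113.2 kN/m
Resisting = 54.5 + 445.2·tan29.6° = 54.5 + 252.9 = 307.4 kN/m
FS = 307.4 / 113.2 = 2.716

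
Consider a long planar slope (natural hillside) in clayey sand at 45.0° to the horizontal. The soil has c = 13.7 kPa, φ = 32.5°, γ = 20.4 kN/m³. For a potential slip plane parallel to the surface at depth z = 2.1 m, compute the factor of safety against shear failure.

FS = 1.28

For an infinite slope with a slip plane parallel to the surface (no pore pressure): FS = [c + γz cos²β tanφ] / [γz sinβ cosβ].
γz = 20.4·2.1 = 42.84 kN/m²
Numerator = 13.7 + 42.84·cos²45.0°·tan32.5° = 13.7 + 42.84·0.5000·0.6371 = 27.346 kPa
Denominator = 42.84·sin45.0°·cos45.0° = 42.84·0.7071·0.7071 = 21.420 kPa
FS = 27.346 / 21.420 = 1.277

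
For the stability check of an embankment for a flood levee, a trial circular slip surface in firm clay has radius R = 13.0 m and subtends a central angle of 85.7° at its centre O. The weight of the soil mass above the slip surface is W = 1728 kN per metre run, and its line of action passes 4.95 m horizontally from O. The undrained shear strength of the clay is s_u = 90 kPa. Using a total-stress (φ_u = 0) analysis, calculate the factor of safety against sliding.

Taking moments about the centre O, the resisting moment is provided by the undrained shear strength acting along the arc:
Arc length L_a = R·θ = 13.0·(85.7°·π/180) = 13.0·1.4957 = 19.44 m
M_R = s_u·L_a·R = 90·19.44·13.0 = 22750.3 kN·m/m
M_D = W·d = 1728·4.95 = 8553.6 kN·m/m
FS = M_R / M_D = 22750.3 / 8553.6 = 2.660

FS = 2.66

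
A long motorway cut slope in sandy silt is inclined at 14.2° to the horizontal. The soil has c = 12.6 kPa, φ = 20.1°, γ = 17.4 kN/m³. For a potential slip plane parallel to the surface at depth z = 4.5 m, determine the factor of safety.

FS = 2.12

For an infinite slope with a slip plane parallel to the surface (no pore pressure): FS = [c + γz cos²β tanφ] / [γz sinβ cosβ].
γz = 17.4·4.5 = 78.30 kN/m²
Numerator = 12.6 + 78.30·cos²14.2°·tan20.1° = 12.6 + 78.30·0.9398·0.3659 = 39.529 kPa
Denominator = 78.30·sin14.2°·cos14.2° = 78.30·0.2453·0.9694 = 18.621 kPa
FS = 39.529 / 18.621 = 2.123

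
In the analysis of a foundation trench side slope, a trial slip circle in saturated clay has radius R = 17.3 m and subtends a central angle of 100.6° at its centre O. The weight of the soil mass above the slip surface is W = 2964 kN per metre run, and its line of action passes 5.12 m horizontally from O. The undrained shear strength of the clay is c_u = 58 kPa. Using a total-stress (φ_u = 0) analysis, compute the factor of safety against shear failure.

Taking moments about the centre O, the resisting moment is provided by the undrained shear strength acting along the arc:
Arc length L_a = R·θ = 17.3·(100.6°·π/180) = 17.3·1.7558 = 30.38 m
M_R = c_u·L_a·R = 58·30.38·17.3 = 30478.6 kN·m/m
M_D = W·d = 2964·5.12 = 15175.7 kN·m/m
FS = M_R / M_D = 30478.6 / 15175.7 = 2.008

FS = 2.01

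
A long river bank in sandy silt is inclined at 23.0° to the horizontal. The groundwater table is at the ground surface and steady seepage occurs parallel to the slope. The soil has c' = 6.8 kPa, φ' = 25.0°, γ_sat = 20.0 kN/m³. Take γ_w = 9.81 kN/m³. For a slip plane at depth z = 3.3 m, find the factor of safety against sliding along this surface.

With seepage parallel to the slope and the water table at the surface, the effective normal stress on the slip plane uses the buoyant unit weight γ' = γ_sat − γ_w while the driving shear stress uses γ_sat:
FS = [c' + γ' z cos²β tanφ'] / [γ_sat z sinβ cosβ]
γ' = 20.0 − 9.81 = 10.19 kN/m³
Numerator = 6.8 + 10.19·3.3·cos²23.0°·tan25.0° = 6.8 + 10.19·3.3·0.8473·0.4663 = 20.087 kPa
Denominator = 20.0·3.3·sin23.0°·cos23.0° = 20.0·3.3·0.3907·0.9205 = 23.738 kPa
FS = 20.087 / 23.738 = 0.846

FS = 0.85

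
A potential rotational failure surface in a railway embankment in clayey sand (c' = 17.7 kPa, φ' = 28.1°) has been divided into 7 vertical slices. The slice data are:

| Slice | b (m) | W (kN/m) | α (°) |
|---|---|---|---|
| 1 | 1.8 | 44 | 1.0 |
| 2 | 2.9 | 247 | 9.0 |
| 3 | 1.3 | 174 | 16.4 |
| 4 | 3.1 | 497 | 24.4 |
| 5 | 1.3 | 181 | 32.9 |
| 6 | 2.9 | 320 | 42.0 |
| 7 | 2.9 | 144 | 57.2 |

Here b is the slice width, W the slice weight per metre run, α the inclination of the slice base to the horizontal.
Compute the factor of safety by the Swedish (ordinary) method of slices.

FS = 1.50

Ordinary method of slices: FS = Σ[c'·Δl_i + (W_i cosα_i)·tanφ'] / Σ W_i sinα_i, with Δl_i = b_i / cosα_i.
Slice 1: Δl = 1.8/cos1.0° = 1.800 m; N'_1 = 44·cos1.0° = 44.0; c'Δl = 31.86; W sinα = 0.8
Slice 2: Δl = 2.9/cos9.0° = 2.936 m; N'_2 = 247·cos9.0° = 244.0; c'Δl = 51.97; W sinα = 38.6
Slice 3: Δl = 1.3/cos16.4° = 1.355 m; N'_3 = 174·cos16.4° = 166.9; c'Δl = 23.99; W sinα = 49.1
Slice 4: Δl = 3.1/cos24.4° = 3.404 m; N'_4 = 497·cos24.4° = 452.6; c'Δl = 60.25; W sinα = 205.3
Slice 5: Δl = 1.3/cos32.9° = 1.548 m; N'_5 = 181·cos32.9° = 152.0; c'Δl = 27.41; W sinα = 98.3
Slice 6: Δl = 2.9/cos42.0° = 3.902 m; N'_6 = 320·cos42.0° = 237.8; c'Δl = 69.07; W sinα = 214.1
Slice 7: Δl = 2.9/cos57.2° = 5.353 m; N'_7 = 144·cos57.2° = 78.0; c'Δl = 94.76; W sinα = 121.0
Σc'Δl = 359.3 kN/m; ΣN' = 1375.3 kN/m; ΣW sinα = 727.3 kN/m
Resisting = 359.3 + 1375.3·tan28.1° = 359.3 + 734.3 = 1093.6 kN/m
FS = 1093.6 / 727.3 = 1.504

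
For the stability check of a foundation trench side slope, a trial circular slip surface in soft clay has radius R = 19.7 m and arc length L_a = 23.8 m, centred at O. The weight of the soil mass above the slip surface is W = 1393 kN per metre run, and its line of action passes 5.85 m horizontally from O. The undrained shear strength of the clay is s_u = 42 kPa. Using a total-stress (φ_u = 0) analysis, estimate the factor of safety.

Taking moments about the centre O, the resisting moment is provided by the undrained shear strength acting along the arc:
M_R = s_u·L_a·R = 42·23.80·19.7 = 19692.1 kN·m/m
M_D = W·d = 1393·5.85 = 8149.0 kN·m/m
FS = M_R / M_D = 19692.1 / 8149.0 = 2.416

FS = 2.42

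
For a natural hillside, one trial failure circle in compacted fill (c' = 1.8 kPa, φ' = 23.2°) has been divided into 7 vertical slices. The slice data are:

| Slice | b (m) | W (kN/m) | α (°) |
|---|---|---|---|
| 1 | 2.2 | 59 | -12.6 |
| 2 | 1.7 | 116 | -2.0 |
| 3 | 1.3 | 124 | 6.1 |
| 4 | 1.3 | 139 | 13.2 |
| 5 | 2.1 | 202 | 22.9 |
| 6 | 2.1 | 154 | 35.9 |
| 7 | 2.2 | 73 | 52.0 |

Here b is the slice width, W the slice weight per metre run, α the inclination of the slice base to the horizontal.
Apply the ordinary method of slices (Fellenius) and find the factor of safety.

FS = 1.43

Ordinary method of slices: FS = Σ[c'·Δl_i + (W_i cosα_i)·tanφ'] / Σ W_i sinα_i, with Δl_i = b_i / cosα_i.
Slice 1: Δl = 2.2/cos(-12.6°) = 2.254 m; N'_1 = 59·cos(-12.6°) = 57.6; c'Δl = 4.06; W sinα = -12.9
Slice 2: Δl = 1.7/cos(-2.0°) = 1.701 m; N'_2 = 116·cos(-2.0°) = 115.9; c'Δl = 3.06; W sinα = -4.0
Slice 3: Δl = 1.3/cos6.1° = 1.307 m; N'_3 = 124·cos6.1° = 123.3; c'Δl = 2.35; W sinα = 13.2
Slice 4: Δl = 1.3/cos13.2° = 1.335 m; N'_4 = 139·cos13.2° = 135.3; c'Δl = 2.40; W sinα = 31.7
Slice 5: Δl = 2.1/cos22.9° = 2.280 m; N'_5 = 202·cos22.9° = 186.1; c'Δl = 4.10; W sinα = 78.6
Slice 6: Δl = 2.1/cos35.9° = 2.592 m; N'_6 = 154·cos35.9° = 124.7; c'Δl = 4.67; W sinα = 90.3
Slice 7: Δl = 2.2/cos52.0° = 3.573 m; N'_7 = 73·cos52.0° = 44.9; c'Δl = 6.43; W sinα = 57.5
Σc'Δl = 27.1 kN/m; ΣN' = 787.9 kN/m; ΣW sinα = 254.4 kN/m
Resisting = 27.1 + 787.9·tan23.2° = 27.1 + 337.7 = 364.8 kN/m
FS = 364.8 / 254.4 = 1.434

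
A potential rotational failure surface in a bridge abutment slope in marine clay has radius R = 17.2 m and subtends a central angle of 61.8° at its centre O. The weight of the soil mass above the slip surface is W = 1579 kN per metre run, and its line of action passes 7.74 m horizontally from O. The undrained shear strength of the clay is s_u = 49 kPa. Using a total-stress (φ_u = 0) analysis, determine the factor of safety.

FS = 1.28

Taking moments about the centre O, the resisting moment is provided by the undrained shear strength acting along the arc:
Arc length L_a = R·θ = 17.2·(61.8°·π/180) = 17.2·1.0786 = 18.55 m
M_R = s_u·L_a·R = 49·18.55·17.2 = 15635.8 kN·m/m
M_D = W·d = 1579·7.74 = 12221.5 kN·m/m
FS = M_R / M_D = 15635.8 / 12221.5 = 1.279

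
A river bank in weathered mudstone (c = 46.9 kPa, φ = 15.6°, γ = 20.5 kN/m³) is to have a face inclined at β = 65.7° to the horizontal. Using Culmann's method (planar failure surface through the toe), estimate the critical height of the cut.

H_c = 22.40 m

Culmann's analysis gives the critical failure plane at α_cr = (β + φ)/2 = (65.7 + 15.6)/2 = 40.6°, and the critical height
H_c = (4c/γ) · sinβ cosφ / [1 − cos(β − φ)]
    = (4·46.9/20.5) · sin65.7°·cos15.6° / [1 − cos(50.1°)]
    = 9.151 · 0.9114·0.9632 / [1 − 0.6414]
    = 9.151 · 0.8778 / 0.3586
    = 22.40 m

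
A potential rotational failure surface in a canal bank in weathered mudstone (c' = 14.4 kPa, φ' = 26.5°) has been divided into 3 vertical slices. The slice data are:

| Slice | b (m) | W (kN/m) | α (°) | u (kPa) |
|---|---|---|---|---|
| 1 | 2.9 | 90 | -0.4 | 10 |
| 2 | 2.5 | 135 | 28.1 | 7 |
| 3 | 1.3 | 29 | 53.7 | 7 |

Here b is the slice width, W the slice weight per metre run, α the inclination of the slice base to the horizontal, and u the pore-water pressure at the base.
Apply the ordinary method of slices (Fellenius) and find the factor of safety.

FS = 2.26

Ordinary method of slices: FS = Σ[c'·Δl_i + (W_i cosα_i − u_i·Δl_i)·tanφ'] / Σ W_i sinα_i, with Δl_i = b_i / cosα_i.
Slice 1: Δl = 2.9/cos(-0.4°) = 2.900 m; N'_1 = 90·cos(-0.4°) − 10·2.900 = 61.0; c'Δl = 41.76; W sinα = -0.6
Slice 2: Δl = 2.5/cos28.1° = 2.834 m; N'_2 = 135·cos28.1° − 7·2.834 = 99.2; c'Δl = 40.81; W sinα = 63.6
Slice 3: Δl = 1.3/cos53.7° = 2.196 m; N'_3 = 29·cos53.7° − 7·2.196 = 1.8; c'Δl = 31.62; W sinα = 23.4
Σc'Δl = 114.2 kN/m; ΣN' = 162.0 kN/m; ΣW sinα = 86.3 kN/m
Resisting = 114.2 + 162.0·tan26.5° = 114.2 + 80.8 = 195.0 kN/m
FS = 195.0 / 86.3 = 2.259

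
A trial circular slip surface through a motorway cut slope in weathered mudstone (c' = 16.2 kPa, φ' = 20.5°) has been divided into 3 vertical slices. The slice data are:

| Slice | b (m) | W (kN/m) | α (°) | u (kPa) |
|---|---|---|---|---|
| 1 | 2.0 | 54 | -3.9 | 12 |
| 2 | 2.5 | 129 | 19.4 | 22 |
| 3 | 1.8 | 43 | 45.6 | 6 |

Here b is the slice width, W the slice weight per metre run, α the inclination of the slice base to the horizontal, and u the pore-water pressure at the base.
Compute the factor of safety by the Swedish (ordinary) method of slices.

FS = 2.25

Ordinary method of slices: FS = Σ[c'·Δl_i + (W_i cosα_i − u_i·Δl_i)·tanφ'] / Σ W_i sinα_i, with Δl_i = b_i / cosα_i.
Slice 1: Δl = 2.0/cos(-3.9°) = 2.005 m; N'_1 = 54·cos(-3.9°) − 12·2.005 = 29.8; c'Δl = 32.48; W sinα = -3.7
Slice 2: Δl = 2.5/cos19.4° = 2.650 m; N'_2 = 129·cos19.4° − 22·2.650 = 63.4; c'Δl = 42.94; W sinα = 42.8
Slice 3: Δl = 1.8/cos45.6° = 2.573 m; N'_3 = 43·cos45.6° − 6·2.573 = 14.6; c'Δl = 41.68; W sinα = 30.7
Σc'Δl = 117.1 kN/m; ΣN' = 107.8 kN/m; ΣW sinα = 69.9 kN/m
Resisting = 117.1 + 107.8·tan20.5° = 117.1 + 40.3 = 157.4 kN/m
FS = 157.4 / 69.9 = 2.252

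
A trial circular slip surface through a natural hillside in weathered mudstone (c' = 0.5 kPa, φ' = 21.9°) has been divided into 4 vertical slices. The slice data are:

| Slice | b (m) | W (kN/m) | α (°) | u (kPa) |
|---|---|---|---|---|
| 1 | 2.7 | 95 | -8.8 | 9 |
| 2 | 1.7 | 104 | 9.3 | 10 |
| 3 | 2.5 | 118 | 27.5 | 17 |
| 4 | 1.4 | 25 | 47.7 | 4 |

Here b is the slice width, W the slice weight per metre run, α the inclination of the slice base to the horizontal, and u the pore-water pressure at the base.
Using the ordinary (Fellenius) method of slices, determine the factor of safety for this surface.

FS = 1.24

Ordinary method of slices: FS = Σ[c'·Δl_i + (W_i cosα_i − u_i·Δl_i)·tanφ'] / Σ W_i sinα_i, with Δl_i = b_i / cosα_i.
Slice 1: Δl = 2.7/cos(-8.8°) = 2.732 m; N'_1 = 95·cos(-8.8°) − 9·2.732 = 69.3; c'Δl = 1.37; W sinα = -14.5
Slice 2: Δl = 1.7/cos9.3° = 1.723 m; N'_2 = 104·cos9.3° − 10·1.723 = 85.4; c'Δl = 0.86; W sinα = 16.8
Slice 3: Δl = 2.5/cos27.5° = 2.818 m; N'_3 = 118·cos27.5° − 17·2.818 = 56.8; c'Δl = 1.41; W sinα = 54.5
Slice 4: Δl = 1.4/cos47.7° = 2.080 m; N'_4 = 25·cos47.7° − 4·2.080 = 8.5; c'Δl = 1.04; W sinα = 18.5
Σc'Δl = 4.7 kN/m; ΣN' = 220.0 kN/m; ΣW sinα = 75.3 kN/m
Resisting = 4.7 + 220.0·tan21.9° = 4.7 + 88.4 = 93.1 kN/m
FS = 93.1 / 75.3 = 1.237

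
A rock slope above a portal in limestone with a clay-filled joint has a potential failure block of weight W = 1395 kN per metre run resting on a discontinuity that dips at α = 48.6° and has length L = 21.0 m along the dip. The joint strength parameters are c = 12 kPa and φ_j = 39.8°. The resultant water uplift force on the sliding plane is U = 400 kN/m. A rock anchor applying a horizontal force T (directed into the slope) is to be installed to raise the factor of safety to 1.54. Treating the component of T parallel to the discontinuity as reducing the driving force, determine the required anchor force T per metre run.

Resolving forces along and normal to the sliding plane, with the horizontal anchor force T adding T·sinα to the effective normal force and T·cosα acting up the plane against the driving force:
FS = [cL + (W cosα − U + T sinα) tanφ_j] / [W sinα − T cosα]
Without the anchor: N' = 522.5 kN/m, driving T_d = 1046.4 kN/m, resisting R = 12·21.0 + 522.5·tan39.8° = 687.4 kN/m, FS = 0.66.
Setting FS = 1.54 and solving for T:
1.54·(1046.4 − T cos48.6°) = 687.4 + T sin48.6°·tan39.8°
T·(sin48.6°·tan39.8° + 1.54·cos48.6°) = 1.54·1046.4 − 687.4
T·(0.7501·0.8332 + 1.54·0.6613) = 1611.5 − 687.4 = 924.1
T·1.6434 = 924.1
T = 562.3 kN/m

T = 562 kN/m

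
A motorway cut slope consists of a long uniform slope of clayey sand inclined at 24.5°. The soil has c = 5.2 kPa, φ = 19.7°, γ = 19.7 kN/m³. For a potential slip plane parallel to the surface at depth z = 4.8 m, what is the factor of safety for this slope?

FS = 0.93

For an infinite slope with a slip plane parallel to the surface (no pore pressure): FS = [c + γz cos²β tanφ] / [γz sinβ cosβ].
γz = 19.7·4.8 = 94.56 kN/m²
Numerator = 5.2 + 94.56·cos²24.5°·tan19.7° = 5.2 + 94.56·0.8280·0.3581 = 33.235 kPa
Denominator = 94.56·sin24.5°·cos24.5° = 94.56·0.4147·0.9100 = 35.683 kPa
FS = 33.235 / 35.683 = 0.931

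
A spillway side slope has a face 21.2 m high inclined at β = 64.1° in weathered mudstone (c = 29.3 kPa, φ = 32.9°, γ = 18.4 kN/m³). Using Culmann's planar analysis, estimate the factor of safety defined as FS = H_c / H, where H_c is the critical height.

FS = 1.57

H_c = (4c/γ) · sinβ cosφ / [1 − cos(β − φ)]
    = (4·29.3/18.4) · sin64.1°·cos32.9° / [1 − cos31.2°]
    = 6.370 · 0.7553 / 0.1446 = 33.26 m
FS = H_c / H = 33.26 / 21.2 = 1.569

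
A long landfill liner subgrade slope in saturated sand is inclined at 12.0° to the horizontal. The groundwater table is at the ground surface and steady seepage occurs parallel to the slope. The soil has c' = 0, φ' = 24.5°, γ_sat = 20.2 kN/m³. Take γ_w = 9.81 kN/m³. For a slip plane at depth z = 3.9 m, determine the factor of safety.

FS = 1.10

With seepage parallel to the slope and the water table at the surface, the effective normal stress on the slip plane uses the buoyant unit weight γ' = γ_sat − γ_w while the driving shear stress uses γ_sat:
FS = [c' + γ' z cos²β tanφ'] / [γ_sat z sinβ cosβ]
(For c' = 0 this reduces to FS = (γ'/γ_sat)·tanφ'/tanβ.)
γ' = 20.2 − 9.81 = 10.39 kN/m³
Numerator = 0.0 + 10.39·3.9·cos²12.0°·tan24.5° = 0.0 + 10.39·3.9·0.9568·0.4557 = 17.668 kPa
Denominator = 20.2·3.9·sin12.0°·cos12.0° = 20.2·3.9·0.2079·0.9781 = 16.021 kPa
FS = 17.668 / 16.021 = 1.103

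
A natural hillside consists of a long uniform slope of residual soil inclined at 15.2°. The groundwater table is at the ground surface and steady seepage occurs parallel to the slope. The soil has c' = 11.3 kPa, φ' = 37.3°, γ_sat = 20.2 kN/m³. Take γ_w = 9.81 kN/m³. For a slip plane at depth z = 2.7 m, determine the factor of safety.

With seepage parallel to the slope and the water table at the surface, the effective normal stress on the slip plane uses the buoyant unit weight γ' = γ_sat − γ_w while the driving shear stress uses γ_sat:
FS = [c' + γ' z cos²β tanφ'] / [γ_sat z sinβ cosβ]
γ' = 20.2 − 9.81 = 10.39 kN/m³
Numerator = 11.3 + 10.39·2.7·cos²15.2°·tan37.3° = 11.3 + 10.39·2.7·0.9313·0.7618 = 31.202 kPa
Denominator = 20.2·2.7·sin15.2°·cos15.2° = 20.2·2.7·0.2622·0.9650 = 13.800 kPa
FS = 31.202 / 13.800 = 2.261

FS = 2.26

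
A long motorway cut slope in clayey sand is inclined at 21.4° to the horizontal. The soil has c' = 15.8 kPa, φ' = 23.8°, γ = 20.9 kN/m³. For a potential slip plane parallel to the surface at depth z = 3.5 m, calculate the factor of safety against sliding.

For an infinite slope with a slip plane parallel to the surface (no pore pressure): FS = [c' + γz cos²β tanφ'] / [γz sinβ cosβ].
γz = 20.9·3.5 = 73.15 kN/m²
Numerator = 15.8 + 73.15·cos²21.4°·tan23.8° = 15.8 + 73.15·0.8669·0.4411 = 43.768 kPa
Denominator = 73.15·sin21.4°·cos21.4° = 73.15·0.3649·0.9311 = 24.851 kPa
FS = 43.768 / 24.851 = 1.761

FS = 1.76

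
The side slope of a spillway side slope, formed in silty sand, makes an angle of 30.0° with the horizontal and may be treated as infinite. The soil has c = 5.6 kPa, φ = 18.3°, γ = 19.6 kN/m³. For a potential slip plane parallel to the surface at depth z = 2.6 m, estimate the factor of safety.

For an infinite slope with a slip plane parallel to the surface (no pore pressure): FS = [c + γz cos²β tanφ] / [γz sinβ cosβ].
γz = 19.6·2.6 = 50.96 kN/m²
Numerator = 5.6 + 50.96·cos²30.0°·tan18.3° = 5.6 + 50.96·0.7500·0.3307 = 18.240 kPa
Denominator = 50.96·sin30.0°·cos30.0° = 50.96·0.5000·0.8660 = 22.066 kPa
FS = 18.240 / 22.066 = 0.827

FS = 0.83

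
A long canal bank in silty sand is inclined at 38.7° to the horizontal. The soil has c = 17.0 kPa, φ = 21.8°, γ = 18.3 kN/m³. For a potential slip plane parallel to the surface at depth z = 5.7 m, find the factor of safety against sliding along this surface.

For an infinite slope with a slip plane parallel to the surface (no pore pressure): FS = [c + γz cos²β tanφ] / [γz sinβ cosβ].
γz = 18.3·5.7 = 104.31 kN/m²
Numerator = 17.0 + 104.31·cos²38.7°·tan21.8° = 17.0 + 104.31·0.6091·0.4000 = 42.411 kPa
Denominator = 104.31·sin38.7°·cos38.7° = 104.31·0.6252·0.7804 = 50.899 kPa
FS = 42.411 / 50.899 = 0.833

FS = 0.83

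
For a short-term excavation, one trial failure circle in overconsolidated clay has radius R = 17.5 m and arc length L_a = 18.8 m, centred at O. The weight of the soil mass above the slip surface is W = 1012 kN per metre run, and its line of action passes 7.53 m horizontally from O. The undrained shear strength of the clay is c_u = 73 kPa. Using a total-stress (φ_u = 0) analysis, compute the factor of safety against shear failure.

Taking moments about the centre O, the resisting moment is provided by the undrained shear strength acting along the arc:
M_R = c_u·L_a·R = 73·18.80·17.5 = 24017.0 kN·m/m
M_D = W·d = 1012·7.53 = 7620.4 kN·m/m
FS = M_R / M_D = 24017.0 / 7620.4 = 3.152

FS = 3.15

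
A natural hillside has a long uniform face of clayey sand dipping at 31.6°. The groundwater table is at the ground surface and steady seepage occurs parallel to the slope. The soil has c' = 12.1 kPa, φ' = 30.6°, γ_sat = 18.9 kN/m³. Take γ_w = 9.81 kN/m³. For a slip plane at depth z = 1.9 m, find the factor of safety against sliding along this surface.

FS = 1.22

With seepage parallel to the slope and the water table at the surface, the effective normal stress on the slip plane uses the buoyant unit weight γ' = γ_sat − γ_w while the driving shear stress uses γ_sat:
FS = [c' + γ' z cos²β tanφ'] / [γ_sat z sinβ cosβ]
γ' = 18.9 − 9.81 = 9.09 kN/m³
Numerator = 12.1 + 9.09·1.9·cos²31.6°·tan30.6° = 12.1 + 9.09·1.9·0.7254·0.5914 = 19.510 kPa
Denominator = 18.9·1.9·sin31.6°·cos31.6° = 18.9·1.9·0.5240·0.8517 = 16.026 kPa
FS = 19.510 / 16.026 = 1.217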